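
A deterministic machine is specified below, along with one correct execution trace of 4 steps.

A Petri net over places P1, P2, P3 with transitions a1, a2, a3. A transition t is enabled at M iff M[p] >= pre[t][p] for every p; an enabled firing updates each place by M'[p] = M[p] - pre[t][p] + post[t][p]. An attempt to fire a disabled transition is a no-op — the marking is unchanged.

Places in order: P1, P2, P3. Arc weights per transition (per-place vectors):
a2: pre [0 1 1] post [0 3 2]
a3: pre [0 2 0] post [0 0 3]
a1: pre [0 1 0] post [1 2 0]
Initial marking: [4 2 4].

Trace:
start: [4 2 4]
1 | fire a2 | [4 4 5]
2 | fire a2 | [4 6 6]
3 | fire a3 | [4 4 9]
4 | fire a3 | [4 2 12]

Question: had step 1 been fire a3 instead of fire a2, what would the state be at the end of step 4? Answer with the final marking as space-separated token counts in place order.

(re-executing from step 1 with the substitution; state before step 1: [4 2 4])
1 | fire a3 | [4 0 7]
2 | fire a2 | [4 0 7]
3 | fire a3 | [4 0 7]
4 | fire a3 | [4 0 7]

4 0 7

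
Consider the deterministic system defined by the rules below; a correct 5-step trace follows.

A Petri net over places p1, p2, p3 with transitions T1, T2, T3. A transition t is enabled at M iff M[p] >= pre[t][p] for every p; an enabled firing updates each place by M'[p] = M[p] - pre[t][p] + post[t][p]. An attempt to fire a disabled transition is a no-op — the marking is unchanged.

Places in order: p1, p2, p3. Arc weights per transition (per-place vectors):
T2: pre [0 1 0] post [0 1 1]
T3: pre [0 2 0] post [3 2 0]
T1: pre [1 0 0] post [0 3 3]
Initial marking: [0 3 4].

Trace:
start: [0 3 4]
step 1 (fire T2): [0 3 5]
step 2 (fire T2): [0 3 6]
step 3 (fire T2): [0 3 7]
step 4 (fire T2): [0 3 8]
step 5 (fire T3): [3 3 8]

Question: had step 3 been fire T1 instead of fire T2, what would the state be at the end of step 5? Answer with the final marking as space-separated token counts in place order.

(re-executing from step 3 with the substitution; state before step 3: [0 3 6])
step 3 (fire T1): [0 3 6]
step 4 (fire T2): [0 3 7]
step 5 (fire T3): [3 3 7]

3 3 7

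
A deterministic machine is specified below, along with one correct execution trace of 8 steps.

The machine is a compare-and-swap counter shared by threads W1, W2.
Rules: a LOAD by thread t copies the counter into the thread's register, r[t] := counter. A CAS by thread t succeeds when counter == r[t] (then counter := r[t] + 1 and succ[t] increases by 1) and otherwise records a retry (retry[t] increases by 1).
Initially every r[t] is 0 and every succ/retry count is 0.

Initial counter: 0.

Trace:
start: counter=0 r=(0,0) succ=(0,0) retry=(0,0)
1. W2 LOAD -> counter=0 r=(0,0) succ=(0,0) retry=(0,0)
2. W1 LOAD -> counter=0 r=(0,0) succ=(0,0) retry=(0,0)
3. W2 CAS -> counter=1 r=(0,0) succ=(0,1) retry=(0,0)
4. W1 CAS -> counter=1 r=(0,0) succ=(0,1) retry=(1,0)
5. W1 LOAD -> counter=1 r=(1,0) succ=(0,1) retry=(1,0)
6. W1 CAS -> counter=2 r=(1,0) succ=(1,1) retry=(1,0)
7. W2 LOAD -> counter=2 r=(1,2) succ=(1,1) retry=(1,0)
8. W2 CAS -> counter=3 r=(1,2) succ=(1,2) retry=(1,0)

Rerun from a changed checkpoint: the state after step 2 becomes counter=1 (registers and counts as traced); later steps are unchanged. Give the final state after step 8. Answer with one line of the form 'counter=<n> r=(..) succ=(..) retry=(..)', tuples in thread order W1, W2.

counter=3 r=(1,2) succ=(1,1) retry=(1,1)

state after step 2 := counter=1 r=(0,0) succ=(0,0) retry=(0,0)
3. W2 CAS -> counter=1 r=(0,0) succ=(0,0) retry=(0,1)
4. W1 CAS -> counter=1 r=(0,0) succ=(0,0) retry=(1,1)
5. W1 LOAD -> counter=1 r=(1,0) succ=(0,0) retry=(1,1)
6. W1 CAS -> counter=2 r=(1,0) succ=(1,0) retry=(1,1)
7. W2 LOAD -> counter=2 r=(1,2) succ=(1,0) retry=(1,1)
8. W2 CAS -> counter=3 r=(1,2) succ=(1,1) retry=(1,1)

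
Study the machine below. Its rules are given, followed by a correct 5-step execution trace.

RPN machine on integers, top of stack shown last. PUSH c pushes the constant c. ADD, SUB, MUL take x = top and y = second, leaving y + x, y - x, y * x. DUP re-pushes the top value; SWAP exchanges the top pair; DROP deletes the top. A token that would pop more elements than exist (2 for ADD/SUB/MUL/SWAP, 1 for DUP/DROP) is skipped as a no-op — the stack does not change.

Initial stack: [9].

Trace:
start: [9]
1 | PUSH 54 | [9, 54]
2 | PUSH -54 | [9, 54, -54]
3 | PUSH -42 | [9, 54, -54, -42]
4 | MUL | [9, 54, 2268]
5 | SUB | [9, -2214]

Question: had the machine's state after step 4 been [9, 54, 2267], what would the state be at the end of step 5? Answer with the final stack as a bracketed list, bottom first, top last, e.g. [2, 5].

[9, -2213]

state after step 4 := [9, 54, 2267]
5 | SUB | [9, -2213]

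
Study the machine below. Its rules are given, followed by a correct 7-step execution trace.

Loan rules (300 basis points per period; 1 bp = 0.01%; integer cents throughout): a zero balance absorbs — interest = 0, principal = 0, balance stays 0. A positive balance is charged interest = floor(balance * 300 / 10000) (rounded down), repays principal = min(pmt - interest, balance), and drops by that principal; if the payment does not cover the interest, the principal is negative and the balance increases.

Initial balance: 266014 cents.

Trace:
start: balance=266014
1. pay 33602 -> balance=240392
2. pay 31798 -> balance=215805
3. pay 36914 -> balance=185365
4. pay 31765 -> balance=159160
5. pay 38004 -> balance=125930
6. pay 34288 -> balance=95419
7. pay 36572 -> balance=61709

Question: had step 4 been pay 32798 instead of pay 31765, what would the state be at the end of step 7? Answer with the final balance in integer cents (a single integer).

(re-executing from step 4 with the substitution; state before step 4: balance=185365)
4. pay 32798 -> balance=158127
5. pay 38004 -> balance=124866
6. pay 34288 -> balance=94323
7. pay 36572 -> balance=60580

60580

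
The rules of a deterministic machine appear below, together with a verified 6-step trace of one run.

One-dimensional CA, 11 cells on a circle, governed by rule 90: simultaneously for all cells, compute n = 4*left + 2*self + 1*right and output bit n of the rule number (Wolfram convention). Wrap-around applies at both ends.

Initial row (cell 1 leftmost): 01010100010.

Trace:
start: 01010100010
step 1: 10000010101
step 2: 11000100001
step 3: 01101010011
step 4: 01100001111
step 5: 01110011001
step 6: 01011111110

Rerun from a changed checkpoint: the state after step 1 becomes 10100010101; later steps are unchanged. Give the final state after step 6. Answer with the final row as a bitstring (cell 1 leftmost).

01011010011

state after step 1 := 10100010101
step 2: 10010100001
step 3: 11100010011
step 4: 00110101110
step 5: 01110001011
step 6: 01011010011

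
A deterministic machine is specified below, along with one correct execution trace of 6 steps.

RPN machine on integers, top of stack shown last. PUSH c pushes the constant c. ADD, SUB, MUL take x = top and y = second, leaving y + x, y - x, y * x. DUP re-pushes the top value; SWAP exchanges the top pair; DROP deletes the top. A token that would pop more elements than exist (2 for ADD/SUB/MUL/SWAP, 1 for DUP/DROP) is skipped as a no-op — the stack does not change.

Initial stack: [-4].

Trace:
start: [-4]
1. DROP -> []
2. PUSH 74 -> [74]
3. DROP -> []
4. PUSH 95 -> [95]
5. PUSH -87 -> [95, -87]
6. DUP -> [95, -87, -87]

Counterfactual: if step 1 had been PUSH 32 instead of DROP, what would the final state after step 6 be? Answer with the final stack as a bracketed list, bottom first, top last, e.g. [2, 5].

(re-executing from step 1 with the substitution; state before step 1: [-4])
1. PUSH 32 -> [-4, 32]
2. PUSH 74 -> [-4, 32, 74]
3. DROP -> [-4, 32]
4. PUSH 95 -> [-4, 32, 95]
5. PUSH -87 -> [-4, 32, 95, -87]
6. DUP -> [-4, 32, 95, -87, -87]

[-4, 32, 95, -87, -87]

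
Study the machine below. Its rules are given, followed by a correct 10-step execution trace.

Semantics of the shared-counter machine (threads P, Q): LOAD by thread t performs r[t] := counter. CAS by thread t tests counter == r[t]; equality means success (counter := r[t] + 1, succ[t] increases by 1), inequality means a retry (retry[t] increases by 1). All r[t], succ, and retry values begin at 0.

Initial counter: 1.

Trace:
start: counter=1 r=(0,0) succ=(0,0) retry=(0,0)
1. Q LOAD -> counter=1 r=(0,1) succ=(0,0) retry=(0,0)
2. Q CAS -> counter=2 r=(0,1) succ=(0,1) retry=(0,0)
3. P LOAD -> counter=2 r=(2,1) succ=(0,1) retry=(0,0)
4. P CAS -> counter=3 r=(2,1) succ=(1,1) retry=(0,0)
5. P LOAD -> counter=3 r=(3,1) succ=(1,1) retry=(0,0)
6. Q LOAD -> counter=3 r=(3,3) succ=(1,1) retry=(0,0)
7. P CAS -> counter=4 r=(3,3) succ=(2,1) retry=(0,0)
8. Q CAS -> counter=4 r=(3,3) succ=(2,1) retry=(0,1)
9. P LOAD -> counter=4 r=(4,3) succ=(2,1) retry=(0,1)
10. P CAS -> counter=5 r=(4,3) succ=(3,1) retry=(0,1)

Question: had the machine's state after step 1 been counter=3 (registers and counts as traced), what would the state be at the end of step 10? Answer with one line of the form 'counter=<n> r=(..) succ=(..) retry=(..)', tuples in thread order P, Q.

state after step 1 := counter=3 r=(0,1) succ=(0,0) retry=(0,0)
2. Q CAS -> counter=3 r=(0,1) succ=(0,0) retry=(0,1)
3. P LOAD -> counter=3 r=(3,1) succ=(0,0) retry=(0,1)
4. P CAS -> counter=4 r=(3,1) succ=(1,0) retry=(0,1)
5. P LOAD -> counter=4 r=(4,1) succ=(1,0) retry=(0,1)
6. Q LOAD -> counter=4 r=(4,4) succ=(1,0) retry=(0,1)
7. P CAS -> counter=5 r=(4,4) succ=(2,0) retry=(0,1)
8. Q CAS -> counter=5 r=(4,4) succ=(2,0) retry=(0,2)
9. P LOAD -> counter=5 r=(5,4) succ=(2,0) retry=(0,2)
10. P CAS -> counter=6 r=(5,4) succ=(3,0) retry=(0,2)

counter=6 r=(5,4) succ=(3,0) retry=(0,2)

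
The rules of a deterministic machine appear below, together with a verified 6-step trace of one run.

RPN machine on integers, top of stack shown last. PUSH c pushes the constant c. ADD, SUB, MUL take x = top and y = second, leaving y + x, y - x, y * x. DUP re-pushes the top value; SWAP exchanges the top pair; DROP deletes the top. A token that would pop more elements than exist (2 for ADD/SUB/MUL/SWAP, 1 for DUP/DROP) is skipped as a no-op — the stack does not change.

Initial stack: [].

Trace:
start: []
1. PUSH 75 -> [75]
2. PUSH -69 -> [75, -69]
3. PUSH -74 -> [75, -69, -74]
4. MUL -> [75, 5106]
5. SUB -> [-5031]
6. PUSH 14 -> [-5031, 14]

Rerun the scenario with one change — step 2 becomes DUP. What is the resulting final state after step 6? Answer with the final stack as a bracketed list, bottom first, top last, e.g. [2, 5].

[5625, 14]

(re-executing from step 2 with the substitution; state before step 2: [75])
2. DUP -> [75, 75]
3. PUSH -74 -> [75, 75, -74]
4. MUL -> [75, -5550]
5. SUB -> [5625]
6. PUSH 14 -> [5625, 14]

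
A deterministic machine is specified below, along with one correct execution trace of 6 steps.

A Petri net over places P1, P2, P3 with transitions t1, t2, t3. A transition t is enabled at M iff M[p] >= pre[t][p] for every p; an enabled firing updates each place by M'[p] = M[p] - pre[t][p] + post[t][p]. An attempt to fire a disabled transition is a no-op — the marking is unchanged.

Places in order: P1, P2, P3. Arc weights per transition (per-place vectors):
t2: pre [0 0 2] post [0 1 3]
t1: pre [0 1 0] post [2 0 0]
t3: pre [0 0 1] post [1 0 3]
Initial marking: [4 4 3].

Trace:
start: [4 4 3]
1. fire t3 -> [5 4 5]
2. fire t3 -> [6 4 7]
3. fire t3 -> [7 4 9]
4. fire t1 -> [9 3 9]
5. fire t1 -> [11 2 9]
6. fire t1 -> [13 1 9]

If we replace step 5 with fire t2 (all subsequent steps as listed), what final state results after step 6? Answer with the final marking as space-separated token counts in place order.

(re-executing from step 5 with the substitution; state before step 5: [9 3 9])
5. fire t2 -> [9 4 10]
6. fire t1 -> [11 3 10]

11 3 10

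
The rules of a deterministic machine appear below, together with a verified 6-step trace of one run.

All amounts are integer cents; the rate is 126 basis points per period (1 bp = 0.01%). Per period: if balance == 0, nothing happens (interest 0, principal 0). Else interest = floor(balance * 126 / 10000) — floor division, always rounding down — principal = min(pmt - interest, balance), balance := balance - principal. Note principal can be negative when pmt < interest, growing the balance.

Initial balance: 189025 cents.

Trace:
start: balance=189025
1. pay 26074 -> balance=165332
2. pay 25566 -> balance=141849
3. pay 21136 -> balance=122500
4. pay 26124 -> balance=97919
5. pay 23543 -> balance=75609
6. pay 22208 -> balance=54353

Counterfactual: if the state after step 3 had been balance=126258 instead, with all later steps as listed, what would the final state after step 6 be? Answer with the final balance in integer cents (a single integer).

58255

state after step 3 := balance=126258
4. pay 26124 -> balance=101724
5. pay 23543 -> balance=79462
6. pay 22208 -> balance=58255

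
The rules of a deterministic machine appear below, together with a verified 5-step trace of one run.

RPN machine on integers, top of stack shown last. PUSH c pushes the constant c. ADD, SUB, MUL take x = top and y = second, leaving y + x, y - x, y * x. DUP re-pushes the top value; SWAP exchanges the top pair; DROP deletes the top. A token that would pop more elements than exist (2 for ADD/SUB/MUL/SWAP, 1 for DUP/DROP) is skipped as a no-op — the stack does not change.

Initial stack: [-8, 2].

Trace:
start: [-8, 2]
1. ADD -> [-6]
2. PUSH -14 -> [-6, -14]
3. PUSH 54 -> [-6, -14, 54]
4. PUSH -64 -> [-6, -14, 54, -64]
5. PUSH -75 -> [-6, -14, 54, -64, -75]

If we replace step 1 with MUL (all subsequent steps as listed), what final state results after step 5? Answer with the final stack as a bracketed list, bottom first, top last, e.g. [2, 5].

[-16, -14, 54, -64, -75]

(re-executing from step 1 with the substitution; state before step 1: [-8, 2])
1. MUL -> [-16]
2. PUSH -14 -> [-16, -14]
3. PUSH 54 -> [-16, -14, 54]
4. PUSH -64 -> [-16, -14, 54, -64]
5. PUSH -75 -> [-16, -14, 54, -64, -75]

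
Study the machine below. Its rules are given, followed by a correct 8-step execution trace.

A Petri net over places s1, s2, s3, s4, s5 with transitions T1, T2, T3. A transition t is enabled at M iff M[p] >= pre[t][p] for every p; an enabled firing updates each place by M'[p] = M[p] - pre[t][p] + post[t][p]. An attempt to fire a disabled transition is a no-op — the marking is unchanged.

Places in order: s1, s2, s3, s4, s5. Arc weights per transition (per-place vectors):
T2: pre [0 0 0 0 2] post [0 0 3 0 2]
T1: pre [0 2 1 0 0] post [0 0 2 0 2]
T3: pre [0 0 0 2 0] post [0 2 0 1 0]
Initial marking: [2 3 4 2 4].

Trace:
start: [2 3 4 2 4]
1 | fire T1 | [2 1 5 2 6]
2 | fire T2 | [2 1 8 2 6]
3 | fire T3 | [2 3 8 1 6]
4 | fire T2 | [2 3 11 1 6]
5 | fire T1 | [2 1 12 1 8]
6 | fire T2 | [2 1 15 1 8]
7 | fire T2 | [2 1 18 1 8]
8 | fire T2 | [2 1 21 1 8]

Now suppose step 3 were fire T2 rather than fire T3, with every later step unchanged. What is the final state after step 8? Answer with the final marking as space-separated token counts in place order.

2 1 23 2 6

(re-executing from step 3 with the substitution; state before step 3: [2 1 8 2 6])
3 | fire T2 | [2 1 11 2 6]
4 | fire T2 | [2 1 14 2 6]
5 | fire T1 | [2 1 14 2 6]
6 | fire T2 | [2 1 17 2 6]
7 | fire T2 | [2 1 20 2 6]
8 | fire T2 | [2 1 23 2 6]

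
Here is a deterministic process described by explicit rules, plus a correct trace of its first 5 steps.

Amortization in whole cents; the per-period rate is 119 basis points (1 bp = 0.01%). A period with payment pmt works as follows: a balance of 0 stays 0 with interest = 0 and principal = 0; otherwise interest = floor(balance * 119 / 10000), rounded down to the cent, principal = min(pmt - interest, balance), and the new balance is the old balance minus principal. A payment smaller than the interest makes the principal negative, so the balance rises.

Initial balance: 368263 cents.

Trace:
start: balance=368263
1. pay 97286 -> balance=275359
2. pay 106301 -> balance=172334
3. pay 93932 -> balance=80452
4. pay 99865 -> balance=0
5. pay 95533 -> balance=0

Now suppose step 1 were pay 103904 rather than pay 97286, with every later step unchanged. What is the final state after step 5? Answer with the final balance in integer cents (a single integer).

0

(re-executing from step 1 with the substitution; state before step 1: balance=368263)
1. pay 103904 -> balance=268741
2. pay 106301 -> balance=165638
3. pay 93932 -> balance=73677
4. pay 99865 -> balance=0
5. pay 95533 -> balance=0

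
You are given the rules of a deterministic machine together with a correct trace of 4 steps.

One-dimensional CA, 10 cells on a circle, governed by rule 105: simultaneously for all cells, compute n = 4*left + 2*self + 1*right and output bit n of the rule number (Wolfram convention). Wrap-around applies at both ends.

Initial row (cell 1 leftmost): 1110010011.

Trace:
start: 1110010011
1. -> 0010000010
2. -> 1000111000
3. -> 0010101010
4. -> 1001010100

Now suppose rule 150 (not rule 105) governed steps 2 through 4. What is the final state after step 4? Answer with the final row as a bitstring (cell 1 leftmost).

0110101011

(re-executing steps 2..4 under rule 150; state before step 2: 0010000010)
2. -> 0111000111
3. -> 0010101010
4. -> 0110101011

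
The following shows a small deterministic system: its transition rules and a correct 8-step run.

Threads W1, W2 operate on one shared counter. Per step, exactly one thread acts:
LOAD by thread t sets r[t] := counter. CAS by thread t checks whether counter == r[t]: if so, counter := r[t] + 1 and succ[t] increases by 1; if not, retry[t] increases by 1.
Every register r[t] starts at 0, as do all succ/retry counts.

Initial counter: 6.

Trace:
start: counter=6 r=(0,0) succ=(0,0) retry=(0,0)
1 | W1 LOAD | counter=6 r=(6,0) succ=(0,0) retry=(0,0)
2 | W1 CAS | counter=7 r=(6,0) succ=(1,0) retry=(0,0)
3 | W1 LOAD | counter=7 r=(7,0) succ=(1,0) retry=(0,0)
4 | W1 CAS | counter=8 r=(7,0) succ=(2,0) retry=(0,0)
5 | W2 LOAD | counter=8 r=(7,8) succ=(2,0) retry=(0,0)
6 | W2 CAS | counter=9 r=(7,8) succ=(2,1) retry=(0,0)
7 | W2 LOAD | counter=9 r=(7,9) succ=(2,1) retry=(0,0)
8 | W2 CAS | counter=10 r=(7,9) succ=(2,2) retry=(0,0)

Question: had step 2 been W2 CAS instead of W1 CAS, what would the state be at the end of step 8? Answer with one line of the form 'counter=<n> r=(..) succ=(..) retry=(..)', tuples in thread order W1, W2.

(re-executing from step 2 with the substitution; state before step 2: counter=6 r=(6,0) succ=(0,0) retry=(0,0))
2 | W2 CAS | counter=6 r=(6,0) succ=(0,0) retry=(0,1)
3 | W1 LOAD | counter=6 r=(6,0) succ=(0,0) retry=(0,1)
4 | W1 CAS | counter=7 r=(6,0) succ=(1,0) retry=(0,1)
5 | W2 LOAD | counter=7 r=(6,7) succ=(1,0) retry=(0,1)
6 | W2 CAS | counter=8 r=(6,7) succ=(1,1) retry=(0,1)
7 | W2 LOAD | counter=8 r=(6,8) succ=(1,1) retry=(0,1)
8 | W2 CAS | counter=9 r=(6,8) succ=(1,2) retry=(0,1)

counter=9 r=(6,8) succ=(1,2) retry=(0,1)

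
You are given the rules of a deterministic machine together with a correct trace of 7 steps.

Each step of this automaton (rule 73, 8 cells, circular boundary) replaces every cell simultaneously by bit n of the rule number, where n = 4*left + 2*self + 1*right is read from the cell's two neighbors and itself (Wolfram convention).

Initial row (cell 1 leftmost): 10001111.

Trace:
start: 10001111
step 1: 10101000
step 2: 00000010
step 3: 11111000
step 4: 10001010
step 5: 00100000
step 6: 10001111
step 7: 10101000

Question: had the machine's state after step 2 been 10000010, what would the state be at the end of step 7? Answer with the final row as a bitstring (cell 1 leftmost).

state after step 2 := 10000010
step 3: 00111000
step 4: 10101011
step 5: 10000010
step 6: 00111000
step 7: 10101011

10101011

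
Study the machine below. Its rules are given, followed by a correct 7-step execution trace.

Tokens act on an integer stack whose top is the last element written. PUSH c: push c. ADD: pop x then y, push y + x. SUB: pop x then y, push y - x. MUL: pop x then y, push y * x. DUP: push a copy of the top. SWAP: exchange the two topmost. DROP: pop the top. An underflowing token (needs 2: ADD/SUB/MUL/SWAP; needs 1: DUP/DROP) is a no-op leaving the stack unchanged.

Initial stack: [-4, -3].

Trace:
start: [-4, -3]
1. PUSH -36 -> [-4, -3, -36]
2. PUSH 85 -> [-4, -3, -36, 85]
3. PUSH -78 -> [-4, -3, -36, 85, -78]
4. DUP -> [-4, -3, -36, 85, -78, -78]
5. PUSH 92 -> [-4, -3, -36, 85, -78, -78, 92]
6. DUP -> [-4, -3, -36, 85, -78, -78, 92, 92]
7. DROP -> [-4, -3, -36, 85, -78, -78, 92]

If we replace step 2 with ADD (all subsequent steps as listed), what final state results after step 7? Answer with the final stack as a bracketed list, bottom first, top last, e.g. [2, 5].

[-4, -39, -78, -78, 92]

(re-executing from step 2 with the substitution; state before step 2: [-4, -3, -36])
2. ADD -> [-4, -39]
3. PUSH -78 -> [-4, -39, -78]
4. DUP -> [-4, -39, -78, -78]
5. PUSH 92 -> [-4, -39, -78, -78, 92]
6. DUP -> [-4, -39, -78, -78, 92, 92]
7. DROP -> [-4, -39, -78, -78, 92]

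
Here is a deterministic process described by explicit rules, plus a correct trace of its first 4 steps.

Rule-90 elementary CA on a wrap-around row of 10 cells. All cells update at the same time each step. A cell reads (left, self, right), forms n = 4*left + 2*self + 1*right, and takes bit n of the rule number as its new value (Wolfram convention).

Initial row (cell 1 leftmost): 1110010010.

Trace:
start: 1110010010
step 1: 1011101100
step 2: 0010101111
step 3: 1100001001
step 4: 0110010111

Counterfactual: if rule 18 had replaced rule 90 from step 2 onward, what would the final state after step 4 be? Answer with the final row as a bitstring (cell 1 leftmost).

0100001011

(re-executing steps 2..4 under rule 18; state before step 2: 1011101100)
step 2: 0000000011
step 3: 1000000100
step 4: 0100001011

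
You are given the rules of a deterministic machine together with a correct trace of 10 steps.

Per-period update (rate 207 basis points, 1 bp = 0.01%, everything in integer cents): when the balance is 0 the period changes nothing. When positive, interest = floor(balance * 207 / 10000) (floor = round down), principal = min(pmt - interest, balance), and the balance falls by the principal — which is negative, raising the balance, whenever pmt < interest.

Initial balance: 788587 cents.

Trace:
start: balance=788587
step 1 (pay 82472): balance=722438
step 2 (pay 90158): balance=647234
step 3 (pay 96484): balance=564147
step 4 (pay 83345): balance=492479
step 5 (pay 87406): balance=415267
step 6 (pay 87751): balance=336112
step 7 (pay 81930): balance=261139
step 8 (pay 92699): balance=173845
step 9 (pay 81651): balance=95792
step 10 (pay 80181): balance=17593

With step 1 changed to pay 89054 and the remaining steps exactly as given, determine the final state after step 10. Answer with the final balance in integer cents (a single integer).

9679

(re-executing from step 1 with the substitution; state before step 1: balance=788587)
step 1 (pay 89054): balance=715856
step 2 (pay 90158): balance=640516
step 3 (pay 96484): balance=557290
step 4 (pay 83345): balance=485480
step 5 (pay 87406): balance=408123
step 6 (pay 87751): balance=328820
step 7 (pay 81930): balance=253696
step 8 (pay 92699): balance=166248
step 9 (pay 81651): balance=88038
step 10 (pay 80181): balance=9679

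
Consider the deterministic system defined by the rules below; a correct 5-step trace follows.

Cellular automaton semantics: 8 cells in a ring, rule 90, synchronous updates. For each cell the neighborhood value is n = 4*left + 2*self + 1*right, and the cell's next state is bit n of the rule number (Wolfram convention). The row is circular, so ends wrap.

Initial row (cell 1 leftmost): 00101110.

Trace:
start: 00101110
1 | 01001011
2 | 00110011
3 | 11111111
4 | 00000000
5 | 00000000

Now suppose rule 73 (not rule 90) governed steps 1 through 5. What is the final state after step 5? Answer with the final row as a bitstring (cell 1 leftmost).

(re-executing steps 1..5 under rule 73; state before step 1: 00101110)
1 | 10001010
2 | 00100000
3 | 10001111
4 | 10101000
5 | 00000010

00000010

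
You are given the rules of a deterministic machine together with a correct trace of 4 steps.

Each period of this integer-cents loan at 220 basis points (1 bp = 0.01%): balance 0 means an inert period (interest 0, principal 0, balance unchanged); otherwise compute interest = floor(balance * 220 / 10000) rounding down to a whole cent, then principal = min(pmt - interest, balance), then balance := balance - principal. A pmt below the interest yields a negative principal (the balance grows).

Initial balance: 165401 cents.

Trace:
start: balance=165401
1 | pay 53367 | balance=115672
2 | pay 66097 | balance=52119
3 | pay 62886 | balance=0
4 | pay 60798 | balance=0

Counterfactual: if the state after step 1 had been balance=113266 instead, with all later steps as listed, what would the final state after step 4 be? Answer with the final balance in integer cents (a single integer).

state after step 1 := balance=113266
2 | pay 66097 | balance=49660
3 | pay 62886 | balance=0
4 | pay 60798 | balance=0

0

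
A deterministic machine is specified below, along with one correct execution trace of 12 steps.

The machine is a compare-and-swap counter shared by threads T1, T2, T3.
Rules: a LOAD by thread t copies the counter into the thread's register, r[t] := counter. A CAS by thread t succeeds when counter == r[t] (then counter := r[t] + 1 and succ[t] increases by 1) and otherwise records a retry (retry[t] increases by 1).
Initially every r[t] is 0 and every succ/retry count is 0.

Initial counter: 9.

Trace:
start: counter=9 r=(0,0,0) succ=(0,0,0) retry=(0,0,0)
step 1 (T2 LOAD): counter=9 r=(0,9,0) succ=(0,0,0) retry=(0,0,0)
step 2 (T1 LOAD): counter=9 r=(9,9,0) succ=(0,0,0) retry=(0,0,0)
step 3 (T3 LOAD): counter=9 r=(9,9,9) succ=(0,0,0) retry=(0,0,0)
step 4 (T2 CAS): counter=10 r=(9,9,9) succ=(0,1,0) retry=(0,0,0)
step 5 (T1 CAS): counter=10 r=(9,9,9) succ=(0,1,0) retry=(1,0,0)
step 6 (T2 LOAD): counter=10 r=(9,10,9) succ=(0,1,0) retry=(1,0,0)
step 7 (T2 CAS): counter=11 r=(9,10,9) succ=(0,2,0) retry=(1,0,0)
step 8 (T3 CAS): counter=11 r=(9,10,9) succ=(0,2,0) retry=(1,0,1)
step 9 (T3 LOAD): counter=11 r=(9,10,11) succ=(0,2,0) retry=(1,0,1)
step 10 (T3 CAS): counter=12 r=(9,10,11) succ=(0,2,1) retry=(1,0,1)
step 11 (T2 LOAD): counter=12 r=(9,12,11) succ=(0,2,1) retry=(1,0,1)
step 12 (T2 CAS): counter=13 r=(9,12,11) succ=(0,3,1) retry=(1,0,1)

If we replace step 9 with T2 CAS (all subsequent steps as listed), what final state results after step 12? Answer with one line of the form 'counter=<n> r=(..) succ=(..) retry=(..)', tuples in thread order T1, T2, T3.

(re-executing from step 9 with the substitution; state before step 9: counter=11 r=(9,10,9) succ=(0,2,0) retry=(1,0,1))
step 9 (T2 CAS): counter=11 r=(9,10,9) succ=(0,2,0) retry=(1,1,1)
step 10 (T3 CAS): counter=11 r=(9,10,9) succ=(0,2,0) retry=(1,1,2)
step 11 (T2 LOAD): counter=11 r=(9,11,9) succ=(0,2,0) retry=(1,1,2)
step 12 (T2 CAS): counter=12 r=(9,11,9) succ=(0,3,0) retry=(1,1,2)

counter=12 r=(9,11,9) succ=(0,3,0) retry=(1,1,2)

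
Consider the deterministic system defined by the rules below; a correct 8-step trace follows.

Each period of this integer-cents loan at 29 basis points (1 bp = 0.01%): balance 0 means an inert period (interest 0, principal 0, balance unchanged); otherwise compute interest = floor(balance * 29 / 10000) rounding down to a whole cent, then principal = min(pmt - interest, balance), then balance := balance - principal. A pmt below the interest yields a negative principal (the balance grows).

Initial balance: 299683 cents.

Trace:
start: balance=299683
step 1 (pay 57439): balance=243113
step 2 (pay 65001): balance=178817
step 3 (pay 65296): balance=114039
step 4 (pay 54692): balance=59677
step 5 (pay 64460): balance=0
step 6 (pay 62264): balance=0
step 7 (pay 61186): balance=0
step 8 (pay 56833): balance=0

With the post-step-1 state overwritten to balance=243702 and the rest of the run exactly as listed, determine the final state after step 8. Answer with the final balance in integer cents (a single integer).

state after step 1 := balance=243702
step 2 (pay 65001): balance=179407
step 3 (pay 65296): balance=114631
step 4 (pay 54692): balance=60271
step 5 (pay 64460): balance=0
step 6 (pay 62264): balance=0
step 7 (pay 61186): balance=0
step 8 (pay 56833): balance=0

0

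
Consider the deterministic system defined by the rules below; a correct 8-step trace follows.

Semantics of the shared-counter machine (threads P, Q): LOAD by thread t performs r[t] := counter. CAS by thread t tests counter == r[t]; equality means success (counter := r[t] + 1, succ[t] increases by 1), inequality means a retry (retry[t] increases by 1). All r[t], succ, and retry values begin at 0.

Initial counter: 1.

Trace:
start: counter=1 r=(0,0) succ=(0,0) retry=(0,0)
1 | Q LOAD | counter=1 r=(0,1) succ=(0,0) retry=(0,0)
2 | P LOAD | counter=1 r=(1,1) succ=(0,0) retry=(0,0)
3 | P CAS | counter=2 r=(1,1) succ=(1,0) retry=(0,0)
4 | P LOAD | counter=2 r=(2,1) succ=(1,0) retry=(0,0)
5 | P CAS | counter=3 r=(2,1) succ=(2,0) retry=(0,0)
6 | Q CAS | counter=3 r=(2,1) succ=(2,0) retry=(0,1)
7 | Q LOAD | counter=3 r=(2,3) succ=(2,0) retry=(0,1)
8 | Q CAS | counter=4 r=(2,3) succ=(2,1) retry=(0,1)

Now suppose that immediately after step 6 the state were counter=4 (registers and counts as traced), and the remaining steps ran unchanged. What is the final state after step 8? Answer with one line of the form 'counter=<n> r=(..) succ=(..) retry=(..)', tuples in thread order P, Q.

state after step 6 := counter=4 r=(2,1) succ=(2,0) retry=(0,1)
7 | Q LOAD | counter=4 r=(2,4) succ=(2,0) retry=(0,1)
8 | Q CAS | counter=5 r=(2,4) succ=(2,1) retry=(0,1)

counter=5 r=(2,4) succ=(2,1) retry=(0,1)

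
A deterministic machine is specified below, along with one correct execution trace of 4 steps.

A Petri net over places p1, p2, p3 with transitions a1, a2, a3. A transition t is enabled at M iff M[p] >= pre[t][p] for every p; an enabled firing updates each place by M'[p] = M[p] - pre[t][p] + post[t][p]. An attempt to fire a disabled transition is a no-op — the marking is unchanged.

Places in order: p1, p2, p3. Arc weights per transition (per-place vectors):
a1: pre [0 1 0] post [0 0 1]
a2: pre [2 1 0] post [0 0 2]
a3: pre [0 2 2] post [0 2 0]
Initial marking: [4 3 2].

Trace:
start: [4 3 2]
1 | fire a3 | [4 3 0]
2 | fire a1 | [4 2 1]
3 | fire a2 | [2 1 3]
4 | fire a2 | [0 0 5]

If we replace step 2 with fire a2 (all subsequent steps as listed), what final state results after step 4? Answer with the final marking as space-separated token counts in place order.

(re-executing from step 2 with the substitution; state before step 2: [4 3 0])
2 | fire a2 | [2 2 2]
3 | fire a2 | [0 1 4]
4 | fire a2 | [0 1 4]

0 1 4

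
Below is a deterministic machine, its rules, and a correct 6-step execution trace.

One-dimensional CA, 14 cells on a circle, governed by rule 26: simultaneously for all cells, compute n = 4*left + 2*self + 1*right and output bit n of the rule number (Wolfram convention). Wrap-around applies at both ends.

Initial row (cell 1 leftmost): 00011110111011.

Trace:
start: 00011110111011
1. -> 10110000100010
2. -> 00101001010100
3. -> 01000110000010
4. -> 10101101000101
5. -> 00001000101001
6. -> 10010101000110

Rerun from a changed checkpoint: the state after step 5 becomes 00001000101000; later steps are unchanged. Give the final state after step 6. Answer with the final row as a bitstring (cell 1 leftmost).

state after step 5 := 00001000101000
6. -> 00010101000100

00010101000100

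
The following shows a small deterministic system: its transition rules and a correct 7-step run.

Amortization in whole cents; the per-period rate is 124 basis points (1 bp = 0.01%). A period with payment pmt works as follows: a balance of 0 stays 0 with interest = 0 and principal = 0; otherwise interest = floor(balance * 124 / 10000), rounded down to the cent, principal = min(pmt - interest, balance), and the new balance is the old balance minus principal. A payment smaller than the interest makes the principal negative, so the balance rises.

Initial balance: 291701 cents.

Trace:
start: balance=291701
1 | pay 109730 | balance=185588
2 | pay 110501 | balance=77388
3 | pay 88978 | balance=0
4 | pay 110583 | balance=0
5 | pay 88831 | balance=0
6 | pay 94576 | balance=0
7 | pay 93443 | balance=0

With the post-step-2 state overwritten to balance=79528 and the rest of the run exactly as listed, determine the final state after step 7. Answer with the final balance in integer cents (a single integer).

0

state after step 2 := balance=79528
3 | pay 88978 | balance=0
4 | pay 110583 | balance=0
5 | pay 88831 | balance=0
6 | pay 94576 | balance=0
7 | pay 93443 | balance=0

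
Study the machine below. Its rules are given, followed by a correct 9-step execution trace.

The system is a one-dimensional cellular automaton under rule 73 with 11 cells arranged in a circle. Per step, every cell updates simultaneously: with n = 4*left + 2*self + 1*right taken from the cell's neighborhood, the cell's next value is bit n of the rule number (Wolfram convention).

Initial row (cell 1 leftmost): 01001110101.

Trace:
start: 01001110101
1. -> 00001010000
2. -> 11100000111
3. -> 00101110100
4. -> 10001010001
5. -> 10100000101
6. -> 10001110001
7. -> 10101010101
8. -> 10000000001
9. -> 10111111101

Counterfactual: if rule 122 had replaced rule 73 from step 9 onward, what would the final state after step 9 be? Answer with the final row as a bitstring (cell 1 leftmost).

(re-executing step 9 under rule 122; state before step 9: 10000000001)
9. -> 11000000011

11000000011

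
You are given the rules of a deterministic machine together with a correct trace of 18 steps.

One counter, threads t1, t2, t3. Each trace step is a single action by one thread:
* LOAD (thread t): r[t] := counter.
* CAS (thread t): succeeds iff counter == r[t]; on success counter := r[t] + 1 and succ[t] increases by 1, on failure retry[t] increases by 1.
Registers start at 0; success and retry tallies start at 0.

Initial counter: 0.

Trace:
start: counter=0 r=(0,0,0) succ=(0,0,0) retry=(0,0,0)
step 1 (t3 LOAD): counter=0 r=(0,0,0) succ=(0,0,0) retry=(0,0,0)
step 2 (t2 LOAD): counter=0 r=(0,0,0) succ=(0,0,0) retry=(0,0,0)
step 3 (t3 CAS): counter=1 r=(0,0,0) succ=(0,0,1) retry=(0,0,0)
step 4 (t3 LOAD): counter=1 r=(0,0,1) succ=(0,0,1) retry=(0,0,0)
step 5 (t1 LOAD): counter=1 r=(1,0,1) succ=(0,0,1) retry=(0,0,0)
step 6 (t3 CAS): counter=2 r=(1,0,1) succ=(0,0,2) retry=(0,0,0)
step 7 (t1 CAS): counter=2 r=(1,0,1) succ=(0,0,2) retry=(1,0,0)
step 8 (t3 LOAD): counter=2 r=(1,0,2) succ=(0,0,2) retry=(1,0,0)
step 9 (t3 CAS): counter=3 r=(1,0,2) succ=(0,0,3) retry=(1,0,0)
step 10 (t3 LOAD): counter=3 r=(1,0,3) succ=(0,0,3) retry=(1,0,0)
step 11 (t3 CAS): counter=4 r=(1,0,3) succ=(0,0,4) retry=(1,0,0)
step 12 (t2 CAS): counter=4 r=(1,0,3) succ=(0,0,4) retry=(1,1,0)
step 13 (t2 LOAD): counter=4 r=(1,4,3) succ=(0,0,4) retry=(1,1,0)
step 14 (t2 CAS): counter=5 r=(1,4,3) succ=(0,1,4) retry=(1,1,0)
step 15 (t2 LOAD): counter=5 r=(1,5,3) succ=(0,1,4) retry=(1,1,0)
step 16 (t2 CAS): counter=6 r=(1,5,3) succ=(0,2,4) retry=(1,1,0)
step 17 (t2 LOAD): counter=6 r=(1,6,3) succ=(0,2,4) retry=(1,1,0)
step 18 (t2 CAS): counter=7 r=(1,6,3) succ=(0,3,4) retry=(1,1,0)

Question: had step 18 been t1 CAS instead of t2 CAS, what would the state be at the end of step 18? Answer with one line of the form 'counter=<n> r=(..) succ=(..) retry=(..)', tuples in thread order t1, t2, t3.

counter=6 r=(1,6,3) succ=(0,2,4) retry=(2,1,0)

(re-executing from step 18 with the substitution; state before step 18: counter=6 r=(1,6,3) succ=(0,2,4) retry=(1,1,0))
step 18 (t1 CAS): counter=6 r=(1,6,3) succ=(0,2,4) retry=(2,1,0)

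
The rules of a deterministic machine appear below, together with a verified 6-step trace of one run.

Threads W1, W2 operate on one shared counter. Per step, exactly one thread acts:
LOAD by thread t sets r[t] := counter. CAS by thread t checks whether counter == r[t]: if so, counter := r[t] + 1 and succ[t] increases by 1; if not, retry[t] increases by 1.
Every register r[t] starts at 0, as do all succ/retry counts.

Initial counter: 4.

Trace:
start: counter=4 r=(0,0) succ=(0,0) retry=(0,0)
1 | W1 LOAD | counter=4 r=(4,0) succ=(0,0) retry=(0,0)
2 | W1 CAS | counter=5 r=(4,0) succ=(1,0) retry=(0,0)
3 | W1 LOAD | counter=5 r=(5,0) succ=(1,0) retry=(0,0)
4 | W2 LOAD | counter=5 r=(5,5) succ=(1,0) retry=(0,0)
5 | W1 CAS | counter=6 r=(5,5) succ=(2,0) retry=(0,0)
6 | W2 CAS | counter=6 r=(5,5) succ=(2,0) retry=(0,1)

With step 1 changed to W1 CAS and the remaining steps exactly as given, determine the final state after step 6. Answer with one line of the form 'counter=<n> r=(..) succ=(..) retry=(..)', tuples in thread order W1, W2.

(re-executing from step 1 with the substitution; state before step 1: counter=4 r=(0,0) succ=(0,0) retry=(0,0))
1 | W1 CAS | counter=4 r=(0,0) succ=(0,0) retry=(1,0)
2 | W1 CAS | counter=4 r=(0,0) succ=(0,0) retry=(2,0)
3 | W1 LOAD | counter=4 r=(4,0) succ=(0,0) retry=(2,0)
4 | W2 LOAD | counter=4 r=(4,4) succ=(0,0) retry=(2,0)
5 | W1 CAS | counter=5 r=(4,4) succ=(1,0) retry=(2,0)
6 | W2 CAS | counter=5 r=(4,4) succ=(1,0) retry=(2,1)

counter=5 r=(4,4) succ=(1,0) retry=(2,1)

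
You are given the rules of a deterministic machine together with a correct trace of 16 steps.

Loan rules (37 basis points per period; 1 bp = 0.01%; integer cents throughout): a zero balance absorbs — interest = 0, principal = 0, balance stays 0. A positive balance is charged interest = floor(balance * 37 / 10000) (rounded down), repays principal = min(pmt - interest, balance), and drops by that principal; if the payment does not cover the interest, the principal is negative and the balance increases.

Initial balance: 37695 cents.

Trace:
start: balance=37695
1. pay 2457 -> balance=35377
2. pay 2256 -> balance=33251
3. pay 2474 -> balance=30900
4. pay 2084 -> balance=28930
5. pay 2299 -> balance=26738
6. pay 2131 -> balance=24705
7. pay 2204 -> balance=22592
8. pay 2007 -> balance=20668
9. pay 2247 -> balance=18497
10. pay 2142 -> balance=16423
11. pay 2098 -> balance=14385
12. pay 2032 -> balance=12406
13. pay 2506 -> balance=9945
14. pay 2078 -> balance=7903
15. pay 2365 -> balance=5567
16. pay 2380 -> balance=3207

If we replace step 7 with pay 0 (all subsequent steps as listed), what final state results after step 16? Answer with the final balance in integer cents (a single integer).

(re-executing from step 7 with the substitution; state before step 7: balance=24705)
7. pay 0 -> balance=24796
8. pay 2007 -> balance=22880
9. pay 2247 -> balance=20717
10. pay 2142 -> balance=18651
11. pay 2098 -> balance=16622
12. pay 2032 -> balance=14651
13. pay 2506 -> balance=12199
14. pay 2078 -> balance=10166
15. pay 2365 -> balance=7838
16. pay 2380 -> balance=5487

5487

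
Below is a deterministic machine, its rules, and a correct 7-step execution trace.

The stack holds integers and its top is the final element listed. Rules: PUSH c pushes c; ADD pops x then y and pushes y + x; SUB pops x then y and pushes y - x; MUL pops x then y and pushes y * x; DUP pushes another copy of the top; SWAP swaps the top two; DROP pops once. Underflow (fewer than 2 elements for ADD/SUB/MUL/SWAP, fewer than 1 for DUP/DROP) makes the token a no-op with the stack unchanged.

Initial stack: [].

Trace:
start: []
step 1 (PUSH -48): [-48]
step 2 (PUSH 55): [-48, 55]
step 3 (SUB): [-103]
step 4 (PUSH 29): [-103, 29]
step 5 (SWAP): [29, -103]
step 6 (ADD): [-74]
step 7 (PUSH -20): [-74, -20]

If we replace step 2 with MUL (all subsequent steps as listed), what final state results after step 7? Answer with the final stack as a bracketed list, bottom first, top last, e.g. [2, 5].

(re-executing from step 2 with the substitution; state before step 2: [-48])
step 2 (MUL): [-48]
step 3 (SUB): [-48]
step 4 (PUSH 29): [-48, 29]
step 5 (SWAP): [29, -48]
step 6 (ADD): [-19]
step 7 (PUSH -20): [-19, -20]

[-19, -20]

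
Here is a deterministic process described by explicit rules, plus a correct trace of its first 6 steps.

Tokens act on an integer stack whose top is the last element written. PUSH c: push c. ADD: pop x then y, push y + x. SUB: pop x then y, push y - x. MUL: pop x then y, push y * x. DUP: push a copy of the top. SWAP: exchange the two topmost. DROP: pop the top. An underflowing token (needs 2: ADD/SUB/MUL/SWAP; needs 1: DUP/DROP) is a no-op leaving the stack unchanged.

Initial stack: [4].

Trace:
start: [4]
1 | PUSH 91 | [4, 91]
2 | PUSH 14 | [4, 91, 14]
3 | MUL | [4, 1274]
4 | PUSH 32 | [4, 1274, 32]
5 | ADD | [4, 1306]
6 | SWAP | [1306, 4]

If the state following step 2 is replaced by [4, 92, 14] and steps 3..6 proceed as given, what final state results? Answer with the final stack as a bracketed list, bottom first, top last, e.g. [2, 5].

[1320, 4]

state after step 2 := [4, 92, 14]
3 | MUL | [4, 1288]
4 | PUSH 32 | [4, 1288, 32]
5 | ADD | [4, 1320]
6 | SWAP | [1320, 4]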